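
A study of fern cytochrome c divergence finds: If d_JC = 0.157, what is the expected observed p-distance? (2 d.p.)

p = (3/4)(1 − e^(−4d/3)) = 0.75 × (1 − e^(-0.209333)) = 0.75 × (1 − 0.811125) = 0.141656.

0.14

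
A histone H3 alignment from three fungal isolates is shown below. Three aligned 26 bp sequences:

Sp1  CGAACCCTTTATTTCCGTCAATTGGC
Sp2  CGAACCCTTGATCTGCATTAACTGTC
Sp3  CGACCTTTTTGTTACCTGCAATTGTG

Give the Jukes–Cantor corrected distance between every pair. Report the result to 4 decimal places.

d(Sp1,Sp2) = 0.3335, d(Sp1,Sp3) = 0.4643, d(Sp2,Sp3) = 0.8240

Sp1–Sp2: 7/26 sites differ → p ≈ 0.269231, d = −0.75 ln(1 − 0.358975) = 0.333515 ≈ 0.3335.
Sp1–Sp3: 9/26 sites differ → p ≈ 0.346154, d = −0.75 ln(1 − 0.461539) = 0.464280 ≈ 0.4643.
Sp2–Sp3: 13/26 sites differ → p = 0.5, d = −0.75 ln(1 − 0.666667) = 0.823960 ≈ 0.8240.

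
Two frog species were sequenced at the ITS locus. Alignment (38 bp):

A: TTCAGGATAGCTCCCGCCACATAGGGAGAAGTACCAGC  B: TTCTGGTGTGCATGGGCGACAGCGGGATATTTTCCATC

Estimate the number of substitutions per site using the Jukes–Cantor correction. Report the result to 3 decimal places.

0.618

The sequences differ at 16 of 38 sites, so p = 16/38 ≈ 0.421053.
d = −(3/4) ln(1 − 4p/3) = −0.75 ln(1 − 0.561404) = −0.75 ln(0.438596)
  = −0.75 × (-0.824177) = 0.618133 substitutions/site.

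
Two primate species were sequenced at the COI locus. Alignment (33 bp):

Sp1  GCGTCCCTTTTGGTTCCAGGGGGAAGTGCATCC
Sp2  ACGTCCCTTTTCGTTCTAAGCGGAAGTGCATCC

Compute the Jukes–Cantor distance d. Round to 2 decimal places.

0.17

The sequences differ at 5 of 33 sites (1, 12, 17, 19, 21), so p = 5/33 ≈ 0.151515.
d = −(3/4) ln(1 − 4p/3) = −0.75 ln(1 − 0.20202) = −0.75 ln(0.79798)
  = −0.75 × (-0.225672) = 0.169254 substitutions/site.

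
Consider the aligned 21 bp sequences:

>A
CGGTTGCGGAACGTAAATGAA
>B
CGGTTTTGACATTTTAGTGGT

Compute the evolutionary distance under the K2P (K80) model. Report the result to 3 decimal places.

0.788

Of 21 sites, 5 differences are transitions and 5 are transversions, so P = 5/21 ≈ 0.238095 and Q = 5/21 ≈ 0.238095.
Under the Kimura two-parameter model, d = −½ ln(1 − 2P − Q) − ¼ ln(1 − 2Q).
1 − 2P − Q = 0.285715, giving −½ ln(0.285715) = 0.626380.
1 − 2Q = 0.52381, giving −¼ ln(0.52381) = 0.161657.
d = 0.626380 + 0.161657 = 0.788037.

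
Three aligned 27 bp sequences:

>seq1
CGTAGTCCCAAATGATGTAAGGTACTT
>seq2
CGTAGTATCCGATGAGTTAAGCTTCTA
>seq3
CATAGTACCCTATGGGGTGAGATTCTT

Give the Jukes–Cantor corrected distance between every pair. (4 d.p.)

seq1–seq2: 9/27 sites differ → p ≈ 0.333333, d = −0.75 ln(1 − 0.444444) = 0.440839 ≈ 0.4408.
seq1–seq3: 9/27 sites differ → p ≈ 0.333333, d = −0.75 ln(1 − 0.444444) = 0.440839 ≈ 0.4408.
seq2–seq3: 8/27 sites differ → p ≈ 0.296296, d = −0.75 ln(1 − 0.395061) = 0.376971 ≈ 0.3770.

d(seq1,seq2) = 0.4408, d(seq1,seq3) = 0.4408, d(seq2,seq3) = 0.3770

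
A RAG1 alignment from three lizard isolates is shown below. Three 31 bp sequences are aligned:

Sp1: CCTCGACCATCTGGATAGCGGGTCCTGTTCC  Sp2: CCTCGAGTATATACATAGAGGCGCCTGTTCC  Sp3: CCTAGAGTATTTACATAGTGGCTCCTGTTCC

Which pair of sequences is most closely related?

Sp2 and Sp3

Sp1–Sp2: 8/31 differ, p = 0.258, d = 0.316.
Sp1–Sp3: 8/31 differ, p = 0.258, d = 0.316.
Sp2–Sp3: 4/31 differ, p = 0.129, d = 0.142.
The smallest distance is between Sp2 and Sp3.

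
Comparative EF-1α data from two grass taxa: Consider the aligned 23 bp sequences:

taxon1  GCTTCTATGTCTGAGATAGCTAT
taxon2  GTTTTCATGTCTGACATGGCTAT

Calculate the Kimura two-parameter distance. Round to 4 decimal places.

Of 23 sites, 4 differences are transitions and 1 are transversions, so P = 4/23 ≈ 0.173913 and Q = 1/23 ≈ 0.043478.
Under the Kimura two-parameter model, d = −½ ln(1 − 2P − Q) − ¼ ln(1 − 2Q).
1 − 2P − Q = 0.608696, giving −½ ln(0.608696) = 0.248218.
1 − 2Q = 0.913044, giving −¼ ln(0.913044) = 0.022743.
d = 0.248218 + 0.022743 = 0.270961.

0.2710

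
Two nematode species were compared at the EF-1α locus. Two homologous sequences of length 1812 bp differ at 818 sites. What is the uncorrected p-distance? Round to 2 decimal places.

0.45

p = 818/1812 = 0.451434… ≈ 0.45 (to 2 d.p.).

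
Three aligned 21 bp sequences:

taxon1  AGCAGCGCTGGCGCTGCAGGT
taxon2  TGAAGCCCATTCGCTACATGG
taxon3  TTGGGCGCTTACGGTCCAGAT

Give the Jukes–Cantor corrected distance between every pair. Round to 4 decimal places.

d(taxon1,taxon2) = 0.6355, d(taxon1,taxon3) = 0.6355, d(taxon2,taxon3) = 0.8990

taxon1–taxon2: 9/21 sites differ → p ≈ 0.428571, d = −0.75 ln(1 − 0.571428) = 0.635472 ≈ 0.6355.
taxon1–taxon3: 9/21 sites differ → p ≈ 0.428571, d = −0.75 ln(1 − 0.571428) = 0.635472 ≈ 0.6355.
taxon2–taxon3: 11/21 sites differ → p ≈ 0.52381, d = −0.75 ln(1 − 0.698413) = 0.899023 ≈ 0.8990.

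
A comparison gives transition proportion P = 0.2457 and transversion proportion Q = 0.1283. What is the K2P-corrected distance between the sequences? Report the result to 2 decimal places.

0.56

Under the Kimura two-parameter model, d = −½ ln(1 − 2P − Q) − ¼ ln(1 − 2Q).
1 − 2P − Q = 0.3803, giving −½ ln(0.3803) = 0.483397.
1 − 2Q = 0.7434, giving −¼ ln(0.7434) = 0.074130.
d = 0.483397 + 0.074130 = 0.557527.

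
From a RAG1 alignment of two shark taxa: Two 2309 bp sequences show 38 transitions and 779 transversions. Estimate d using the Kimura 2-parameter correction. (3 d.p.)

0.512

P = 38/2309 ≈ 0.016457 and Q = 779/2309 ≈ 0.337375.
Under the Kimura two-parameter model, d = −½ ln(1 − 2P − Q) − ¼ ln(1 − 2Q).
1 − 2P − Q = 0.629711, giving −½ ln(0.629711) = 0.231247.
1 − 2Q = 0.32525, giving −¼ ln(0.32525) = 0.280790.
d = 0.231247 + 0.280790 = 0.512037.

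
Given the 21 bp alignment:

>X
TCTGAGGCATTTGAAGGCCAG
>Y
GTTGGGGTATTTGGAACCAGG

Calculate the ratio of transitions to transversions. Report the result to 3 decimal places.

Transitions are A↔G and C↔T; transversions are all other mismatches.
Transitions: 6. Transversions: 3.
R = 6/3 = 2.000.

2.000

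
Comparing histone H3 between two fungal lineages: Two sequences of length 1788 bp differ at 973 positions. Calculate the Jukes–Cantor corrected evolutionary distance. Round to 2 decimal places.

p = 973/1788 ≈ 0.544183.
d = −(3/4) ln(1 − 4p/3) = −0.75 ln(1 − 0.725577) = −0.75 ln(0.274423)
  = −0.75 × (-1.293085) = 0.969814 substitutions/site.

0.97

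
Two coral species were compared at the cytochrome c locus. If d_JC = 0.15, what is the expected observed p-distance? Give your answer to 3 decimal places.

0.136

p = (3/4)(1 − e^(−4d/3)) = 0.75 × (1 − e^(-0.2)) = 0.75 × (1 − 0.818731) = 0.135952.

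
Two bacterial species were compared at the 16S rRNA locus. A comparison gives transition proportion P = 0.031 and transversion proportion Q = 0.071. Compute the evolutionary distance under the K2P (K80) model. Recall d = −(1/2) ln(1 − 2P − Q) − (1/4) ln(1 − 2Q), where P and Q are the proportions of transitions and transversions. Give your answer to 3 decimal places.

Under the Kimura two-parameter model, d = −½ ln(1 − 2P − Q) − ¼ ln(1 − 2Q).
1 − 2P − Q = 0.867, giving −½ ln(0.867) = 0.071358.
1 − 2Q = 0.858, giving −¼ ln(0.858) = 0.038288.
d = 0.071358 + 0.038288 = 0.109646.

0.110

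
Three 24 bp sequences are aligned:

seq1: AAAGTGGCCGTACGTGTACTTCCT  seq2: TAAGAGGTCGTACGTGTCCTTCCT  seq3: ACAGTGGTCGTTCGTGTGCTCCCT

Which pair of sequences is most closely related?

seq1–seq2: 4/24 differ, p = 0.167, d = 0.188.
seq1–seq3: 5/24 differ, p = 0.208, d = 0.244.
seq2–seq3: 6/24 differ, p = 0.250, d = 0.304.
The smallest distance is between seq1 and seq2.

seq1 and seq2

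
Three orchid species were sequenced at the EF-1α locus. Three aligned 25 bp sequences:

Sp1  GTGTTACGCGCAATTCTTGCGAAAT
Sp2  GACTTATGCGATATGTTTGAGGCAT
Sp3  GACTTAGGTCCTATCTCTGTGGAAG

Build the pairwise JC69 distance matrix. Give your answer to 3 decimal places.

d(Sp1,Sp2) = 0.572, d(Sp1,Sp3) = 0.766, d(Sp2,Sp3) = 0.490

Sp1–Sp2: 10/25 sites differ → p = 0.4, d = −0.75 ln(1 − 0.533333) = 0.571605 ≈ 0.572.
Sp1–Sp3: 12/25 sites differ → p = 0.48, d = −0.75 ln(1 − 0.64) = 0.766238 ≈ 0.766.
Sp2–Sp3: 9/25 sites differ → p = 0.36, d = −0.75 ln(1 − 0.48) = 0.490445 ≈ 0.490.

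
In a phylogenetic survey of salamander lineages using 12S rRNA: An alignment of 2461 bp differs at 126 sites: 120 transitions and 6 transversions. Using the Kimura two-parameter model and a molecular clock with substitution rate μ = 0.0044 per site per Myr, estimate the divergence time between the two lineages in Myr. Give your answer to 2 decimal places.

6.12

P = 120/2461 ≈ 0.048761 and Q = 6/2461 ≈ 0.002438.
Under the Kimura two-parameter model, d = −½ ln(1 − 2P − Q) − ¼ ln(1 − 2Q).
1 − 2P − Q = 0.90004, giving −½ ln(0.90004) = 0.052658.
1 − 2Q = 0.995124, giving −¼ ln(0.995124) = 0.001222.
d = 0.052658 + 0.001222 = 0.053880.
Under a molecular clock d = 2μt, so t = d/(2μ) = 0.053880 / (2 × 0.0044) = 6.12 Myr.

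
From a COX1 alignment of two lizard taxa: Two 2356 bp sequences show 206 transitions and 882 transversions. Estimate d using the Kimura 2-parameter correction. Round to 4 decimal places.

0.7437

P = 206/2356 ≈ 0.087436 and Q = 882/2356 ≈ 0.374363.
Under the Kimura two-parameter model, d = −½ ln(1 − 2P − Q) − ¼ ln(1 − 2Q).
1 − 2P − Q = 0.450765, giving −½ ln(0.450765) = 0.398405.
1 − 2Q = 0.251274, giving −¼ ln(0.251274) = 0.345303.
d = 0.398405 + 0.345303 = 0.743708.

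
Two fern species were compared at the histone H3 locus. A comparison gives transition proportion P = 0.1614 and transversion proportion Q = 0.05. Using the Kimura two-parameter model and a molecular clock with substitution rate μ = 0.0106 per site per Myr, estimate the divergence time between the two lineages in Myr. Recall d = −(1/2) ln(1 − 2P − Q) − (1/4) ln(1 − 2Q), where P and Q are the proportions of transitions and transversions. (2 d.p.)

Under the Kimura two-parameter model, d = −½ ln(1 − 2P − Q) − ¼ ln(1 − 2Q).
1 − 2P − Q = 0.6272, giving −½ ln(0.6272) = 0.233245.
1 − 2Q = 0.9, giving −¼ ln(0.9) = 0.026340.
d = 0.233245 + 0.026340 = 0.259585.
Under a molecular clock d = 2μt, so t = d/(2μ) = 0.259585 / (2 × 0.0106) = 12.24 Myr.

12.24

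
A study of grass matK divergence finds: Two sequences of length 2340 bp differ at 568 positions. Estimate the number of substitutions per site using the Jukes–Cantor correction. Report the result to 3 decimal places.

0.293

p = 568/2340 ≈ 0.242735.
d = −(3/4) ln(1 − 4p/3) = −0.75 ln(1 − 0.323647) = −0.75 ln(0.676353)
  = −0.75 × (-0.391040) = 0.293280 substitutions/site.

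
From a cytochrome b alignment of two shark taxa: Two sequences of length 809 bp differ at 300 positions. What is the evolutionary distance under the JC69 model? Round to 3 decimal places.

p = 300/809 ≈ 0.370828.
d = −(3/4) ln(1 − 4p/3) = −0.75 ln(1 − 0.494437) = −0.75 ln(0.505563)
  = −0.75 × (-0.682083) = 0.511562 substitutions/site.

0.512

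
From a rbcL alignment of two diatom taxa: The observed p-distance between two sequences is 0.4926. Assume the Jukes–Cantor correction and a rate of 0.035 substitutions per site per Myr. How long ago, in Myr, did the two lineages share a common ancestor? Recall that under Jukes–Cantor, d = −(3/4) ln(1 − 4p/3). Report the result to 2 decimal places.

d = −(3/4) ln(1 − 4p/3) = −0.75 ln(1 − 0.6568) = −0.75 ln(0.3432)
  = −0.75 × (-1.069442) = 0.802082 substitutions/site.
Under a molecular clock d = 2μt, so t = d/(2μ) = 0.802082 / (2 × 0.035) = 11.46 Myr.

11.46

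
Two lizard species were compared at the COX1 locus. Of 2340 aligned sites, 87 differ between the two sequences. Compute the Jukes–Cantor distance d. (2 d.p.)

p = 87/2340 ≈ 0.037179.
d = −(3/4) ln(1 − 4p/3) = −0.75 ln(1 − 0.049572) = −0.75 ln(0.950428)
  = −0.75 × (-0.050843) = 0.038132 substitutions/site.

0.04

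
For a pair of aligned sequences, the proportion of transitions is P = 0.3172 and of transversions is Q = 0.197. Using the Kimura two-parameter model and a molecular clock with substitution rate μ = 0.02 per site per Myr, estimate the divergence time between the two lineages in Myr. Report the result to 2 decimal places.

Under the Kimura two-parameter model, d = −½ ln(1 − 2P − Q) − ¼ ln(1 − 2Q).
1 − 2P − Q = 0.1686, giving −½ ln(0.1686) = 0.890113.
1 − 2Q = 0.606, giving −¼ ln(0.606) = 0.125219.
d = 0.890113 + 0.125219 = 1.015332.
Under a molecular clock d = 2μt, so t = d/(2μ) = 1.015332 / (2 × 0.02) = 25.38 Myr.

25.38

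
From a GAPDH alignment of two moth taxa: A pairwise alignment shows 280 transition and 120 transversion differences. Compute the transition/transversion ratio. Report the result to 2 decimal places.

2.33

R = 280/120 = 2.333333… ≈ 2.33 (to 2 d.p.).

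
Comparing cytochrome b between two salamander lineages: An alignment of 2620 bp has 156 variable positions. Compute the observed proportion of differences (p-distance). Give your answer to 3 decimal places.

p = 156/2620 = 0.059541… ≈ 0.060 (to 3 d.p.).

0.060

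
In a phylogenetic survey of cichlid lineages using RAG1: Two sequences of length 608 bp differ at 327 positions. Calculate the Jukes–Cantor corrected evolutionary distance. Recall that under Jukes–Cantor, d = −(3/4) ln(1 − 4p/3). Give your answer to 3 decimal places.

p = 327/608 ≈ 0.537829.
d = −(3/4) ln(1 − 4p/3) = −0.75 ln(1 − 0.717105) = −0.75 ln(0.282895)
  = −0.75 × (-1.262679) = 0.947009 substitutions/site.

0.947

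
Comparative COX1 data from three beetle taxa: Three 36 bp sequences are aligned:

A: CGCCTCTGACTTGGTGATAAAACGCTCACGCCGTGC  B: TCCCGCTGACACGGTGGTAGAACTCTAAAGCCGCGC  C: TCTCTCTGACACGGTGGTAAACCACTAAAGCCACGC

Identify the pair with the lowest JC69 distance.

A–B: 11/36 differ, p = 0.306, d = 0.392.
A–C: 12/36 differ, p = 0.333, d = 0.441.
B–C: 6/36 differ, p = 0.167, d = 0.188.
The smallest distance is between B and C.

B and C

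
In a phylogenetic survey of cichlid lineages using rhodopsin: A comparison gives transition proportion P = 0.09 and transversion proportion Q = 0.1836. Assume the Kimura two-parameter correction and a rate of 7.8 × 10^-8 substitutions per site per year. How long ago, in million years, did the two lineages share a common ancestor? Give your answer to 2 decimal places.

Under the Kimura two-parameter model, d = −½ ln(1 − 2P − Q) − ¼ ln(1 − 2Q).
1 − 2P − Q = 0.6364, giving −½ ln(0.6364) = 0.225964.
1 − 2Q = 0.6328, giving −¼ ln(0.6328) = 0.114400.
d = 0.225964 + 0.114400 = 0.340364.
Under a molecular clock d = 2μt, so t = d/(2μ) = 0.340364 / (2 × 7.8 × 10^-8) = 2.18 million years.

2.18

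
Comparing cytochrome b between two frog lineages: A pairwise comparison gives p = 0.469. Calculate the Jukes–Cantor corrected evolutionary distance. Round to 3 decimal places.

d = −(3/4) ln(1 − 4p/3) = −0.75 ln(1 − 0.625333) = −0.75 ln(0.374667)
  = −0.75 × (-0.981718) = 0.736289 substitutions/site.

0.736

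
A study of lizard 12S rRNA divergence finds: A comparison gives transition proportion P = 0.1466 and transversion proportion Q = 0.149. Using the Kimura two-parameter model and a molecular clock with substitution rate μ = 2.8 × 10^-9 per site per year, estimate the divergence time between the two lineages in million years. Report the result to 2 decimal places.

67.92

Under the Kimura two-parameter model, d = −½ ln(1 − 2P − Q) − ¼ ln(1 − 2Q).
1 − 2P − Q = 0.5578, giving −½ ln(0.5578) = 0.291877.
1 − 2Q = 0.702, giving −¼ ln(0.702) = 0.088455.
d = 0.291877 + 0.088455 = 0.380332.
Under a molecular clock d = 2μt, so t = d/(2μ) = 0.380332 / (2 × 2.8 × 10^-9) = 67.92 million years.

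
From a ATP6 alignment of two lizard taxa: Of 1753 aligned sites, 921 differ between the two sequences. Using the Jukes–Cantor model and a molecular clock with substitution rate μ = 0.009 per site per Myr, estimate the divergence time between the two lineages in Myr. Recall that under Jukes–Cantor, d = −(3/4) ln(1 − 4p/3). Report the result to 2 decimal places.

50.24

p = 921/1753 ≈ 0.525385.
d = −(3/4) ln(1 − 4p/3) = −0.75 ln(1 − 0.700513) = −0.75 ln(0.299487)
  = −0.75 × (-1.205684) = 0.904263 substitutions/site.
Under a molecular clock d = 2μt, so t = d/(2μ) = 0.904263 / (2 × 0.009) = 50.24 Myr.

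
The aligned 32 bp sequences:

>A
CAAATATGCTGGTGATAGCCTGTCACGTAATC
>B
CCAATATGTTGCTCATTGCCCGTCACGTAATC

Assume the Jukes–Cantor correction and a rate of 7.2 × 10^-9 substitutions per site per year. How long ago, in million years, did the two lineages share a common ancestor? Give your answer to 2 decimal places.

14.98

The sequences differ at 6 of 32 sites (2, 9, 12, 14, 17, 21), so p = 6/32 = 0.1875.
d = −(3/4) ln(1 − 4p/3) = −0.75 ln(1 − 0.25) = −0.75 ln(0.75)
  = −0.75 × (-0.287682) = 0.215762 substitutions/site.
Under a molecular clock d = 2μt, so t = d/(2μ) = 0.215762 / (2 × 7.2 × 10^-9) = 14.98 million years.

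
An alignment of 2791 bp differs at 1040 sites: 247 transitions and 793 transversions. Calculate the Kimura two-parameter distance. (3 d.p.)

P = 247/2791 ≈ 0.088499 and Q = 793/2791 ≈ 0.284128.
Under the Kimura two-parameter model, d = −½ ln(1 − 2P − Q) − ¼ ln(1 − 2Q).
1 − 2P − Q = 0.538874, giving −½ ln(0.538874) = 0.309137.
1 − 2Q = 0.431744, giving −¼ ln(0.431744) = 0.209981.
d = 0.309137 + 0.209981 = 0.519118.

0.519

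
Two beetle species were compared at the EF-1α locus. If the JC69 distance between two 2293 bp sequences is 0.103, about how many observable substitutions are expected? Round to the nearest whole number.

Invert JC69: p = (3/4)(1 − e^(−4d/3)) = 0.75 × (1 − e^(-0.137333)) = 0.75 × (1 − 0.871680) = 0.096240.
Expected differing sites = pL ≈ 0.096240 × 2293 = 220.67832 ≈ 221.

221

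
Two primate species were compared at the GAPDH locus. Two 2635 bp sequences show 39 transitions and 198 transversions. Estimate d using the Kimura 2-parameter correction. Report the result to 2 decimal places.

P = 39/2635 ≈ 0.014801 and Q = 198/2635 ≈ 0.075142.
Under the Kimura two-parameter model, d = −½ ln(1 − 2P − Q) − ¼ ln(1 − 2Q).
1 − 2P − Q = 0.895256, giving −½ ln(0.895256) = 0.055323.
1 − 2Q = 0.849716, giving −¼ ln(0.849716) = 0.040713.
d = 0.055323 + 0.040713 = 0.096036.

0.10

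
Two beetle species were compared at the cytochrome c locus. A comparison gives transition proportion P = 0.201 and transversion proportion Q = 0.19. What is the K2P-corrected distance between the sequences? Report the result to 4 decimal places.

Under the Kimura two-parameter model, d = −½ ln(1 − 2P − Q) − ¼ ln(1 − 2Q).
1 − 2P − Q = 0.408, giving −½ ln(0.408) = 0.448244.
1 − 2Q = 0.62, giving −¼ ln(0.62) = 0.119509.
d = 0.448244 + 0.119509 = 0.567753.

0.5678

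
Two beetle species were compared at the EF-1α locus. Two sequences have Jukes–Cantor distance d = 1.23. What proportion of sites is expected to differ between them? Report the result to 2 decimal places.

0.60

p = (3/4)(1 − e^(−4d/3)) = 0.75 × (1 − e^(-1.64)) = 0.75 × (1 − 0.193980) = 0.604515.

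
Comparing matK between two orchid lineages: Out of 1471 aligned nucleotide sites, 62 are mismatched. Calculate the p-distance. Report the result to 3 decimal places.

0.042

p = 62/1471 = 0.042148… ≈ 0.042 (to 3 d.p.).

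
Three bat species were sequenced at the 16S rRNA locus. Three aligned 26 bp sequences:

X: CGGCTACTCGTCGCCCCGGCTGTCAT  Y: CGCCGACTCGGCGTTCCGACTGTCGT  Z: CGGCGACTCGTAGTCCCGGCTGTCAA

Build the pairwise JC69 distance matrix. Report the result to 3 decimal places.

d(X,Y) = 0.334, d(X,Z) = 0.172, d(Y,Z) = 0.334

X–Y: 7/26 sites differ → p ≈ 0.269231, d = −0.75 ln(1 − 0.358975) = 0.333515 ≈ 0.334.
X–Z: 4/26 sites differ → p ≈ 0.153846, d = −0.75 ln(1 − 0.205128) = 0.172181 ≈ 0.172.
Y–Z: 7/26 sites differ → p ≈ 0.269231, d = −0.75 ln(1 − 0.358975) = 0.333515 ≈ 0.334.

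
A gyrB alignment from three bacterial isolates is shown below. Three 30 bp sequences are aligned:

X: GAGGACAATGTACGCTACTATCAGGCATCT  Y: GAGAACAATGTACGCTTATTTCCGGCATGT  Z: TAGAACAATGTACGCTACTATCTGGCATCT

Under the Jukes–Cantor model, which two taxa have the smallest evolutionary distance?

X–Y: 6/30 differ, p = 0.200, d = 0.233.
X–Z: 3/30 differ, p = 0.100, d = 0.107.
Y–Z: 6/30 differ, p = 0.200, d = 0.233.
The smallest distance is between X and Z.

X and Z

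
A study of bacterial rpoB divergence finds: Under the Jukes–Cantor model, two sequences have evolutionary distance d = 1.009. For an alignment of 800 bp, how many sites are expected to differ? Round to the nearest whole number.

Invert JC69: p = (3/4)(1 − e^(−4d/3)) = 0.75 × (1 − e^(-1.345333)) = 0.75 × (1 − 0.260453) = 0.554660.
Expected differing sites = pL ≈ 0.554660 × 800 = 443.728 ≈ 444.

444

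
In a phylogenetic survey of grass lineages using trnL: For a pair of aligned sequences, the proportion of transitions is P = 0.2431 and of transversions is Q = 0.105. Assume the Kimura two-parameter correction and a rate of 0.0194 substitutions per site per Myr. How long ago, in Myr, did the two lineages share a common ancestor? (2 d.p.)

13.05

Under the Kimura two-parameter model, d = −½ ln(1 − 2P − Q) − ¼ ln(1 − 2Q).
1 − 2P − Q = 0.4088, giving −½ ln(0.4088) = 0.447265.
1 − 2Q = 0.79, giving −¼ ln(0.79) = 0.058931.
d = 0.447265 + 0.058931 = 0.506196.
Under a molecular clock d = 2μt, so t = d/(2μ) = 0.506196 / (2 × 0.0194) = 13.05 Myr.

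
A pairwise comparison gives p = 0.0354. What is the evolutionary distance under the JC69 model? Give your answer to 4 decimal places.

0.0363

d = −(3/4) ln(1 − 4p/3) = −0.75 ln(1 − 0.0472) = −0.75 ln(0.9528)
  = −0.75 × (-0.048350) = 0.036263 substitutions/site.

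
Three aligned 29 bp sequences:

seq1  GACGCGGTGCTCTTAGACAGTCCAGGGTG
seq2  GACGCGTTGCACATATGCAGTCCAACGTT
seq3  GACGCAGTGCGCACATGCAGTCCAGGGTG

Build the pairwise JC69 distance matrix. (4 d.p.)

seq1–seq2: 8/29 sites differ → p ≈ 0.275862, d = −0.75 ln(1 − 0.367816) = 0.343931 ≈ 0.3439.
seq1–seq3: 6/29 sites differ → p ≈ 0.206897, d = −0.75 ln(1 − 0.275863) = 0.242081 ≈ 0.2421.
seq2–seq3: 7/29 sites differ → p ≈ 0.241379, d = −0.75 ln(1 − 0.321839) = 0.291278 ≈ 0.2913.

d(seq1,seq2) = 0.3439, d(seq1,seq3) = 0.2421, d(seq2,seq3) = 0.2913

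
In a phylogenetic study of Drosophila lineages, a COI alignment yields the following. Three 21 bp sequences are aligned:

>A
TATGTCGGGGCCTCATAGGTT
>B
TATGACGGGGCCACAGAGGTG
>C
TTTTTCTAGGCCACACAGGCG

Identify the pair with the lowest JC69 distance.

A–B: 4/21 differ, p = 0.190, d = 0.220.
A–C: 8/21 differ, p = 0.381, d = 0.532.
B–C: 7/21 differ, p = 0.333, d = 0.441.
The smallest distance is between A and B.

A and B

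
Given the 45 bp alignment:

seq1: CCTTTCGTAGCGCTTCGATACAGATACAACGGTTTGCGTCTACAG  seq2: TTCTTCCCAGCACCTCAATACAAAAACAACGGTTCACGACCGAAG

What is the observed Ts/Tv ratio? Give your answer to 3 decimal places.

Transitions are A↔G and C↔T; transversions are all other mismatches.
Transitions: 12. Transversions: 4.
R = 12/4 = 3.000.

3.000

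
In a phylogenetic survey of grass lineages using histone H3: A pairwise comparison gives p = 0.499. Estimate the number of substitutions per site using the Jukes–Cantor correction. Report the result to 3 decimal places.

d = −(3/4) ln(1 − 4p/3) = −0.75 ln(1 − 0.665333) = −0.75 ln(0.334667)
  = −0.75 × (-1.094619) = 0.820964 substitutions/site.

0.821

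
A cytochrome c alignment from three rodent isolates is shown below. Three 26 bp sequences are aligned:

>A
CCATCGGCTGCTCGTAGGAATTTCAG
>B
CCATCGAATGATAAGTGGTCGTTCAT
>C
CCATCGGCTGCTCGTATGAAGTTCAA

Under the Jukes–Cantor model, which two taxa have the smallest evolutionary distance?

A–B: 11/26 differ, p = 0.423, d = 0.623.
A–C: 3/26 differ, p = 0.115, d = 0.125.
B–C: 11/26 differ, p = 0.423, d = 0.623.
The smallest distance is between A and C.

A and C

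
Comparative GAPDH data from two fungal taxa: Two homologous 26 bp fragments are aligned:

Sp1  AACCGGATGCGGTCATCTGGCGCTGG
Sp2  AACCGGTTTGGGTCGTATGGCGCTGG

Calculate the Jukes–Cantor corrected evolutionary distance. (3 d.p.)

0.222

The sequences differ at 5 of 26 sites (7, 9, 10, 15, 17), so p = 5/26 ≈ 0.192308.
d = −(3/4) ln(1 − 4p/3) = −0.75 ln(1 − 0.256411) = −0.75 ln(0.743589)
  = −0.75 × (-0.296267) = 0.222200 substitutions/site.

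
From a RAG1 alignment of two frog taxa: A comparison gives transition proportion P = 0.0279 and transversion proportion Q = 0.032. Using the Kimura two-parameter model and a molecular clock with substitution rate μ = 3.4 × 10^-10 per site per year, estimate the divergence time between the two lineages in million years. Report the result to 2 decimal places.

91.89

Under the Kimura two-parameter model, d = −½ ln(1 − 2P − Q) − ¼ ln(1 − 2Q).
1 − 2P − Q = 0.9122, giving −½ ln(0.9122) = 0.045948.
1 − 2Q = 0.936, giving −¼ ln(0.936) = 0.016535.
d = 0.045948 + 0.016535 = 0.062483.
Under a molecular clock d = 2μt, so t = d/(2μ) = 0.062483 / (2 × 3.4 × 10^-10) = 91.89 million years.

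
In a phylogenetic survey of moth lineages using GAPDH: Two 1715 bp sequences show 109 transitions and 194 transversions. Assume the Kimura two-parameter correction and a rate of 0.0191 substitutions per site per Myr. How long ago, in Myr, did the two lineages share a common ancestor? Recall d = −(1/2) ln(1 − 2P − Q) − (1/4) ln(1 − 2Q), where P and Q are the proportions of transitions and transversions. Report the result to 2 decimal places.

P = 109/1715 ≈ 0.063557 and Q = 194/1715 ≈ 0.11312.
Under the Kimura two-parameter model, d = −½ ln(1 − 2P − Q) − ¼ ln(1 − 2Q).
1 − 2P − Q = 0.759766, giving −½ ln(0.759766) = 0.137372.
1 − 2Q = 0.77376, giving −¼ ln(0.77376) = 0.064123.
d = 0.137372 + 0.064123 = 0.201495.
Under a molecular clock d = 2μt, so t = d/(2μ) = 0.201495 / (2 × 0.0191) = 5.27 Myr.

5.27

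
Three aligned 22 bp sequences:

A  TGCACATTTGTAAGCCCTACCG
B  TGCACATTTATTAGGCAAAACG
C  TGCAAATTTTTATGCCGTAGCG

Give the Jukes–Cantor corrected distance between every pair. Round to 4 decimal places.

d(A,B) = 0.3390, d(A,C) = 0.2708, d(B,C) = 0.4975

A–B: 6/22 sites differ → p ≈ 0.272727, d = −0.75 ln(1 − 0.363636) = 0.338988 ≈ 0.3390.
A–C: 5/22 sites differ → p ≈ 0.227273, d = −0.75 ln(1 − 0.303031) = 0.270761 ≈ 0.2708.
B–C: 8/22 sites differ → p ≈ 0.363636, d = −0.75 ln(1 − 0.484848) = 0.497470 ≈ 0.4975.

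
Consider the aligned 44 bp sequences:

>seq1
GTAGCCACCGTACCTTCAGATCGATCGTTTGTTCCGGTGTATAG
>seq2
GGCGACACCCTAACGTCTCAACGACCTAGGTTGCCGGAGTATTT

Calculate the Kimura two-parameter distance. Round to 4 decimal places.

Of 44 sites, 1 differences are transitions and 18 are transversions, so P = 1/44 ≈ 0.022727 and Q = 18/44 ≈ 0.409091.
Under the Kimura two-parameter model, d = −½ ln(1 − 2P − Q) − ¼ ln(1 − 2Q).
1 − 2P − Q = 0.545455, giving −½ ln(0.545455) = 0.303067.
1 − 2Q = 0.181818, giving −¼ ln(0.181818) = 0.426187.
d = 0.303067 + 0.426187 = 0.729254.

0.7293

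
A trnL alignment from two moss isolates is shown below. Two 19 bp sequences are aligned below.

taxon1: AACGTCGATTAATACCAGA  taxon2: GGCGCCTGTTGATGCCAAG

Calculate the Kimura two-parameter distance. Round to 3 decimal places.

1.153

Of 19 sites, 8 differences are transitions and 1 are transversions, so P = 8/19 ≈ 0.421053 and Q = 1/19 ≈ 0.052632.
Under the Kimura two-parameter model, d = −½ ln(1 − 2P − Q) − ¼ ln(1 − 2Q).
1 − 2P − Q = 0.105262, giving −½ ln(0.105262) = 1.125651.
1 − 2Q = 0.894736, giving −¼ ln(0.894736) = 0.027807.
d = 1.125651 + 0.027807 = 1.153458.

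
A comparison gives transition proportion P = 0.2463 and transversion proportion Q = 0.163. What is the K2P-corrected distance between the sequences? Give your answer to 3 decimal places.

0.632

Under the Kimura two-parameter model, d = −½ ln(1 − 2P − Q) − ¼ ln(1 − 2Q).
1 − 2P − Q = 0.3444, giving −½ ln(0.3444) = 0.532976.
1 − 2Q = 0.674, giving −¼ ln(0.674) = 0.098631.
d = 0.532976 + 0.098631 = 0.631607.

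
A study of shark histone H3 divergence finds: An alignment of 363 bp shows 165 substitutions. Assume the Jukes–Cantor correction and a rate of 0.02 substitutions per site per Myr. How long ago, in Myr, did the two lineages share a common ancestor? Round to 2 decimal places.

17.47

p = 165/363 ≈ 0.454545.
d = −(3/4) ln(1 − 4p/3) = −0.75 ln(1 − 0.60606) = −0.75 ln(0.39394)
  = −0.75 × (-0.931557) = 0.698668 substitutions/site.
Under a molecular clock d = 2μt, so t = d/(2μ) = 0.698668 / (2 × 0.02) = 17.47 Myr.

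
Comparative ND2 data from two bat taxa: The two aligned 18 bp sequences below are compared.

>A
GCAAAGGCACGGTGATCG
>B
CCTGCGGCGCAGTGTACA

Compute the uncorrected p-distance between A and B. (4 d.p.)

0.5000

The sequences differ at 9 of 18 positions (sites 1, 3, 4, 5, 9, 11, 15, 16, 18).
p = 9/18 = 0.5000.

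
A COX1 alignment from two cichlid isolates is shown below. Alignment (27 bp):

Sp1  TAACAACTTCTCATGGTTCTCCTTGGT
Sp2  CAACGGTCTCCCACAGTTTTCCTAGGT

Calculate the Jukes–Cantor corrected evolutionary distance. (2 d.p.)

The sequences differ at 10 of 27 sites (1, 5, 6, 7, 8, 11, 14, 15, 19, 24), so p = 10/27 ≈ 0.37037.
d = −(3/4) ln(1 − 4p/3) = −0.75 ln(1 − 0.493827) = −0.75 ln(0.506173)
  = −0.75 × (-0.680877) = 0.510658 substitutions/site.

0.51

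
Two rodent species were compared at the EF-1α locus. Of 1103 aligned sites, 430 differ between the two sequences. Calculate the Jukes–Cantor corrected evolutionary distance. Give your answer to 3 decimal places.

p = 430/1103 ≈ 0.389846.
d = −(3/4) ln(1 − 4p/3) = −0.75 ln(1 − 0.519795) = −0.75 ln(0.480205)
  = −0.75 × (-0.733542) = 0.550157 substitutions/site.

0.550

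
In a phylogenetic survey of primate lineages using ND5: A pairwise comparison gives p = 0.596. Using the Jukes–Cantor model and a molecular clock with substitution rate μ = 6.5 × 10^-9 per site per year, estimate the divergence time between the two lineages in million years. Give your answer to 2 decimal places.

d = −(3/4) ln(1 − 4p/3) = −0.75 ln(1 − 0.794667) = −0.75 ln(0.205333)
  = −0.75 × (-1.583122) = 1.187342 substitutions/site.
Under a molecular clock d = 2μt, so t = d/(2μ) = 1.187342 / (2 × 6.5 × 10^-9) = 91.33 million years.

91.33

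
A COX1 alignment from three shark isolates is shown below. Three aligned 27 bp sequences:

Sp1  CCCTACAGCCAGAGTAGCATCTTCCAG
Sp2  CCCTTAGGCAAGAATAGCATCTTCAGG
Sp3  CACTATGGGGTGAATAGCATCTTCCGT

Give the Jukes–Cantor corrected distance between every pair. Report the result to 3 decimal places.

d(Sp1,Sp2) = 0.318, d(Sp1,Sp3) = 0.441, d(Sp2,Sp3) = 0.377

Sp1–Sp2: 7/27 sites differ → p ≈ 0.259259, d = −0.75 ln(1 − 0.345679) = 0.318118 ≈ 0.318.
Sp1–Sp3: 9/27 sites differ → p ≈ 0.333333, d = −0.75 ln(1 − 0.444444) = 0.440839 ≈ 0.441.
Sp2–Sp3: 8/27 sites differ → p ≈ 0.296296, d = −0.75 ln(1 − 0.395061) = 0.376971 ≈ 0.377.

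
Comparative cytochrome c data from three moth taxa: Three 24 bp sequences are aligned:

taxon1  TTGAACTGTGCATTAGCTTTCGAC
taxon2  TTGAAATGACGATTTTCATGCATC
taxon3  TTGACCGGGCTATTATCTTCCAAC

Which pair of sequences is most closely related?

taxon1–taxon2: 10/24 differ, p = 0.417, d = 0.608.
taxon1–taxon3: 8/24 differ, p = 0.333, d = 0.441.
taxon2–taxon3: 9/24 differ, p = 0.375, d = 0.520.
The smallest distance is between taxon1 and taxon3.

taxon1 and taxon3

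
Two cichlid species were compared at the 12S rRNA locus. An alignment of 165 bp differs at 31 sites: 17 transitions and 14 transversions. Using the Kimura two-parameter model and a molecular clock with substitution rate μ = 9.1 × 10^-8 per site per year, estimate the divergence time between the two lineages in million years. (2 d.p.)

P = 17/165 ≈ 0.10303 and Q = 14/165 ≈ 0.084848.
Under the Kimura two-parameter model, d = −½ ln(1 − 2P − Q) − ¼ ln(1 − 2Q).
1 − 2P − Q = 0.709092, giving −½ ln(0.709092) = 0.171885.
1 − 2Q = 0.830304, giving −¼ ln(0.830304) = 0.046491.
d = 0.171885 + 0.046491 = 0.218376.
Under a molecular clock d = 2μt, so t = d/(2μ) = 0.218376 / (2 × 9.1 × 10^-8) = 1.20 million years.

1.20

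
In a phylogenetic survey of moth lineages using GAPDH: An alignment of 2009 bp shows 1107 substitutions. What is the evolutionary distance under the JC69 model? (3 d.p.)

0.995

p = 1107/2009 ≈ 0.55102.
d = −(3/4) ln(1 − 4p/3) = −0.75 ln(1 − 0.734693) = −0.75 ln(0.265307)
  = −0.75 × (-1.326868) = 0.995151 substitutions/site.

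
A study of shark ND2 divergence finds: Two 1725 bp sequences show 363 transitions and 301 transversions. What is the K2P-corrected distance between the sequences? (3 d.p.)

P = 363/1725 ≈ 0.210435 and Q = 301/1725 ≈ 0.174493.
Under the Kimura two-parameter model, d = −½ ln(1 − 2P − Q) − ¼ ln(1 − 2Q).
1 − 2P − Q = 0.404637, giving −½ ln(0.404637) = 0.452382.
1 − 2Q = 0.651014, giving −¼ ln(0.651014) = 0.107306.
d = 0.452382 + 0.107306 = 0.559688.

0.560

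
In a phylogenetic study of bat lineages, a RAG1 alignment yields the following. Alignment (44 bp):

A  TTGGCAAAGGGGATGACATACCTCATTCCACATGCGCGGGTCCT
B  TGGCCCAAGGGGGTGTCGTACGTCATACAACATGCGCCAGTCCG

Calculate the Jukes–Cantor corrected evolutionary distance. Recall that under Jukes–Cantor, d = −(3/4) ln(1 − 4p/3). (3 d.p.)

0.339

The sequences differ at 12 of 44 sites, so p = 12/44 ≈ 0.272727.
d = −(3/4) ln(1 − 4p/3) = −0.75 ln(1 − 0.363636) = −0.75 ln(0.636364)
  = −0.75 × (-0.451985) = 0.338989 substitutions/site.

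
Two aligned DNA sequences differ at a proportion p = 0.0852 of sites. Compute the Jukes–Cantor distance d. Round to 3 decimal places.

d = −(3/4) ln(1 − 4p/3) = −0.75 ln(1 − 0.1136) = −0.75 ln(0.8864)
  = −0.75 × (-0.120587) = 0.090440 substitutions/site.

0.090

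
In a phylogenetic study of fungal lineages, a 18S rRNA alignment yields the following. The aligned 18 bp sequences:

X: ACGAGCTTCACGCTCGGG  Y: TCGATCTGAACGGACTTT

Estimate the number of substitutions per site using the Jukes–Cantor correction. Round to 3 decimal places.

The sequences differ at 9 of 18 sites (1, 5, 8, 9, 13, 14, 16, 17, 18), so p = 9/18 = 0.5.
d = −(3/4) ln(1 − 4p/3) = −0.75 ln(1 − 0.666667) = −0.75 ln(0.333333)
  = −0.75 × (-1.098613) = 0.823960 substitutions/site.

0.824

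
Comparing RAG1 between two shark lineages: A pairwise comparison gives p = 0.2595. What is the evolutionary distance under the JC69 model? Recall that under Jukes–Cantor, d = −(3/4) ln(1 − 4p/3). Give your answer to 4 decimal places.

0.3185

d = −(3/4) ln(1 − 4p/3) = −0.75 ln(1 − 0.346) = −0.75 ln(0.654)
  = −0.75 × (-0.424648) = 0.318486 substitutions/site.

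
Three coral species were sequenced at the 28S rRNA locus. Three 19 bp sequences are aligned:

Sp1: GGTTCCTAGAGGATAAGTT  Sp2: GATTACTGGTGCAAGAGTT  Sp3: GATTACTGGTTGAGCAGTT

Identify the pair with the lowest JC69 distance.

Sp2 and Sp3

Sp1–Sp2: 7/19 differ, p = 0.368, d = 0.507.
Sp1–Sp3: 7/19 differ, p = 0.368, d = 0.507.
Sp2–Sp3: 4/19 differ, p = 0.211, d = 0.247.
The smallest distance is between Sp2 and Sp3.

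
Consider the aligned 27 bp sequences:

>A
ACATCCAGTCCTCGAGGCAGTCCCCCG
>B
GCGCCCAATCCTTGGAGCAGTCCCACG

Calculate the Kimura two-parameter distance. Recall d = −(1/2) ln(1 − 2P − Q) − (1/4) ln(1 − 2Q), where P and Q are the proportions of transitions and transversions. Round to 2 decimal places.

Of 27 sites, 7 differences are transitions and 1 are transversions, so P = 7/27 ≈ 0.259259 and Q = 1/27 ≈ 0.037037.
Under the Kimura two-parameter model, d = −½ ln(1 − 2P − Q) − ¼ ln(1 − 2Q).
1 − 2P − Q = 0.444445, giving −½ ln(0.444445) = 0.405464.
1 − 2Q = 0.925926, giving −¼ ln(0.925926) = 0.019240.
d = 0.405464 + 0.019240 = 0.424704.

0.42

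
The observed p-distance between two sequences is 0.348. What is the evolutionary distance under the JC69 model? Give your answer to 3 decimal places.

d = −(3/4) ln(1 − 4p/3) = −0.75 ln(1 − 0.464) = −0.75 ln(0.536)
  = −0.75 × (-0.623621) = 0.467716 substitutions/site.

0.468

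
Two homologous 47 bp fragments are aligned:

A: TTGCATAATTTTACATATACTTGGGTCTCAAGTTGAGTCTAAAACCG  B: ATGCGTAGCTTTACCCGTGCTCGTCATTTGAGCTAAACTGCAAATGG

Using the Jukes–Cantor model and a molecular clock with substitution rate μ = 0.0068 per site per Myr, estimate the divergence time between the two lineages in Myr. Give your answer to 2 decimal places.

The sequences differ at 24 of 47 sites, so p = 24/47 ≈ 0.510638.
d = −(3/4) ln(1 − 4p/3) = −0.75 ln(1 − 0.680851) = −0.75 ln(0.319149)
  = −0.75 × (-1.142097) = 0.856573 substitutions/site.
Under a molecular clock d = 2μt, so t = d/(2μ) = 0.856573 / (2 × 0.0068) = 62.98 Myr.

62.98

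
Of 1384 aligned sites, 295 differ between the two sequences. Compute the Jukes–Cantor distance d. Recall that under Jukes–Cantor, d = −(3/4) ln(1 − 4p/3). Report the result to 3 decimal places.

p = 295/1384 ≈ 0.21315.
d = −(3/4) ln(1 − 4p/3) = −0.75 ln(1 − 0.2842) = −0.75 ln(0.7158)
  = −0.75 × (-0.334354) = 0.250766 substitutions/site.

0.251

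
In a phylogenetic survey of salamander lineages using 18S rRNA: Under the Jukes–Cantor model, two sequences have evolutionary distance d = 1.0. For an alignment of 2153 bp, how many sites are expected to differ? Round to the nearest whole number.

Invert JC69: p = (3/4)(1 − e^(−4d/3)) = 0.75 × (1 − e^(-1.333333)) = 0.75 × (1 − 0.263597) = 0.552302.
Expected differing sites = pL ≈ 0.552302 × 2153 = 1189.106206 ≈ 1189.

1189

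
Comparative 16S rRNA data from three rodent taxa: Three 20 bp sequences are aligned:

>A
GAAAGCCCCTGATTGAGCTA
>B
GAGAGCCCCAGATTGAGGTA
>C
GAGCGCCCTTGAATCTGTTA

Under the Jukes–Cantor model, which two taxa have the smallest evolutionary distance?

A and B

A–B: 3/20 differ, p = 0.150, d = 0.167.
A–C: 7/20 differ, p = 0.350, d = 0.471.
B–C: 7/20 differ, p = 0.350, d = 0.471.
The smallest distance is between A and B.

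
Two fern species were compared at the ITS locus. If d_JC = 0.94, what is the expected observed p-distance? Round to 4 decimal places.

0.5358

p = (3/4)(1 − e^(−4d/3)) = 0.75 × (1 − e^(-1.253333)) = 0.75 × (1 − 0.285551) = 0.535837.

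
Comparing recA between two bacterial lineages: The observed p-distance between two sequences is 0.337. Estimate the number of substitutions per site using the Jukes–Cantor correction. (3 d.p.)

d = −(3/4) ln(1 − 4p/3) = −0.75 ln(1 − 0.449333) = −0.75 ln(0.550667)
  = −0.75 × (-0.596625) = 0.447469 substitutions/site.

0.447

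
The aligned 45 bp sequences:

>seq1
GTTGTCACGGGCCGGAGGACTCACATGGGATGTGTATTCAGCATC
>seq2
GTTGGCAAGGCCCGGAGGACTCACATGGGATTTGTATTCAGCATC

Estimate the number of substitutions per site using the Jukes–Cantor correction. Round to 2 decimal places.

0.09

The sequences differ at 4 of 45 sites (5, 8, 11, 32), so p = 4/45 ≈ 0.088889.
d = −(3/4) ln(1 − 4p/3) = −0.75 ln(1 − 0.118519) = −0.75 ln(0.881481)
  = −0.75 × (-0.126152) = 0.094614 substitutions/site.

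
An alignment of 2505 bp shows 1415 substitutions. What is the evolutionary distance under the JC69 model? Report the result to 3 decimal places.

1.049

p = 1415/2505 ≈ 0.56487.
d = −(3/4) ln(1 − 4p/3) = −0.75 ln(1 − 0.75316) = −0.75 ln(0.24684)
  = −0.75 × (-1.399015) = 1.049261 substitutions/site.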